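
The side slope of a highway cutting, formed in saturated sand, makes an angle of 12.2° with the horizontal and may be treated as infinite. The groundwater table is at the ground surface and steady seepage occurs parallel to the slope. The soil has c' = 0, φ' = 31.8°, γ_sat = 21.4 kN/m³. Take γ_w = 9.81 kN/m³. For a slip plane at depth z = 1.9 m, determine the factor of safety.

With seepage parallel to the slope and the water table at the surface, the effective normal stress on the slip plane uses the buoyant unit weight γ' = γ_sat − γ_w while the driving shear stress uses γ_sat:
FS = [c' + γ' z cos²β tanφ'] / [γ_sat z sinβ cosβ]
(For c' = 0 this reduces to FS = (γ'/γ_sat)·tanφ'/tanβ.)
γ' = 21.4 − 9.81 = 11.59 kN/m³
Numerator = 0.0 + 11.59·1.9·cos²12.2°·tan31.8° = 0.0 + 11.59·1.9·0.9553·0.6200 = 13.044 kPa
Denominator = 21.4·1.9·sin12.2°·cos12.2° = 21.4·1.9·0.2113·0.9774 = 8.398 kPa
FS = 13.044 / 8.398 = 1.553

FS = 1.55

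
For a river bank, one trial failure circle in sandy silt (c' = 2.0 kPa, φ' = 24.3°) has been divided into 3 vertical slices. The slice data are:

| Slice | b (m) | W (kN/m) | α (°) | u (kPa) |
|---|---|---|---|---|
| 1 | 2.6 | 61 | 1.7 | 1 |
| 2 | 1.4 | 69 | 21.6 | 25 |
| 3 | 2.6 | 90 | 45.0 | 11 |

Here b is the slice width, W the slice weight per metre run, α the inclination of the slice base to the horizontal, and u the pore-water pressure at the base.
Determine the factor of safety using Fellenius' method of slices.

FS = 0.71

Ordinary method of slices: FS = Σ[c'·Δl_i + (W_i cosα_i − u_i·Δl_i)·tanφ'] / Σ W_i sinα_i, with Δl_i = b_i / cosα_i.
Slice 1: Δl = 2.6/cos1.7° = 2.601 m; N'_1 = 61·cos1.7° − 1·2.601 = 58.4; c'Δl = 5.20; W sinα = 1.8
Slice 2: Δl = 1.4/cos21.6° = 1.506 m; N'_2 = 69·cos21.6° − 25·1.506 = 26.5; c'Δl = 3.01; W sinα = 25.4
Slice 3: Δl = 2.6/cos45.0° = 3.677 m; N'_3 = 90·cos45.0° − 11·3.677 = 23.2; c'Δl = 7.35; W sinα = 63.6
Σc'Δl = 15.6 kN/m; ΣN' = 108.1 kN/m; ΣW sinα = 90.8 kN/m
Resisting = 15.6 + 108.1·tan24.3° = 15.6 + 48.8 = 64.4 kN/m
FS = 64.4 / 90.8 = 0.708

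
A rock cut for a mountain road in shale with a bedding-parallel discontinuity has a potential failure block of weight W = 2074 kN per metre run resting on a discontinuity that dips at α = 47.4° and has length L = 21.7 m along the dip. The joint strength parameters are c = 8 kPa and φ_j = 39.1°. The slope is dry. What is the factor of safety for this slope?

Resolving the block weight along and normal to the plane and applying the Mohr–Coulomb strength on the joint:
N' = W cosα = 2074·cos47.4° = 1403.8 kN/m
Driving force T = W sinα = 2074·sin47.4° = 1526.7 kN/m
Resisting force R = c·L + N'·tanφ_j = 8·21.7 + 1403.8·tan39.1° = 173.6 + 1140.9 = 1314.5 kN/m
FS = R / T = 1314.5 / 1526.7 = 0.861

FS = 0.86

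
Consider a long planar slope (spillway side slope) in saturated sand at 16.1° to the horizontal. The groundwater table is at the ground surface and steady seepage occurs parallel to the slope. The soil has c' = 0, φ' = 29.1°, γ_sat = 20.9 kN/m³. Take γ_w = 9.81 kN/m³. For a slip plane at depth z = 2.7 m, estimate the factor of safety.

FS = 1.02

With seepage parallel to the slope and the water table at the surface, the effective normal stress on the slip plane uses the buoyant unit weight γ' = γ_sat − γ_w while the driving shear stress uses γ_sat:
FS = [c' + γ' z cos²β tanφ'] / [γ_sat z sinβ cosβ]
(For c' = 0 this reduces to FS = (γ'/γ_sat)·tanφ'/tanβ.)
γ' = 20.9 − 9.81 = 11.09 kN/m³
Numerator = 0.0 + 11.09·2.7·cos²16.1°·tan29.1° = 0.0 + 11.09·2.7·0.9231·0.5566 = 15.384 kPa
Denominator = 20.9·2.7·sin16.1°·cos16.1° = 20.9·2.7·0.2773·0.9608 = 15.035 kPa
FS = 15.384 / 15.035 = 1.023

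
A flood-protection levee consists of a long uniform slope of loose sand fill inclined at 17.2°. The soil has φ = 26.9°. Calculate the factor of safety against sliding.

FS = 1.64

For a dry cohesionless infinite slope the factor of safety is FS = tanφ / tanβ.
FS = tan26.9° / tan17.2° = 0.5073 / 0.3096 = 1.639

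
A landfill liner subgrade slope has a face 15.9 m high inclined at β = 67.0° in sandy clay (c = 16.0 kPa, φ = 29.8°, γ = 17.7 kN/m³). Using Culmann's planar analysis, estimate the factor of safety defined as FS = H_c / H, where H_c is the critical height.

FS = 0.89

H_c = (4c/γ) · sinβ cosφ / [1 − cos(β − φ)]
    = (4·16.0/17.7) · sin67.0°·cos29.8° / [1 − cos37.2°]
    = 3.616 · 0.7988 / 0.2035 = 14.19 m
FS = H_c / H = 14.19 / 15.9 = 0.893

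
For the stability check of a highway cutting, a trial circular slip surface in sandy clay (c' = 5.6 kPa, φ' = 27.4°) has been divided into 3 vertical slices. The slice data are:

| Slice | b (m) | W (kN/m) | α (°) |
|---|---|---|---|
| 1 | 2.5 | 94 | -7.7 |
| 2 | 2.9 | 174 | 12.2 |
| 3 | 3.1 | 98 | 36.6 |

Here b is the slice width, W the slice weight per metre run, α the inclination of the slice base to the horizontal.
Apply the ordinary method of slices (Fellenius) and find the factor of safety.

FS = 2.78

Ordinary method of slices: FS = Σ[c'·Δl_i + (W_i cosα_i)·tanφ'] / Σ W_i sinα_i, with Δl_i = b_i / cosα_i.
Slice 1: Δl = 2.5/cos(-7.7°) = 2.523 m; N'_1 = 94·cos(-7.7°) = 93.2; c'Δl = 14.13; W sinα = -12.6
Slice 2: Δl = 2.9/cos12.2° = 2.967 m; N'_2 = 174·cos12.2° = 170.1; c'Δl = 16.62; W sinα = 36.8
Slice 3: Δl = 3.1/cos36.6° = 3.861 m; N'_3 = 98·cos36.6° = 78.7; c'Δl = 21.62; W sinα = 58.4
Σc'Δl = 52.4 kN/m; ΣN' = 341.9 kN/m; ΣW sinα = 82.6 kN/m
Resisting = 52.4 + 341.9·tan27.4° = 52.4 + 177.2 = 229.6 kN/m
FS = 229.6 / 82.6 = 2.779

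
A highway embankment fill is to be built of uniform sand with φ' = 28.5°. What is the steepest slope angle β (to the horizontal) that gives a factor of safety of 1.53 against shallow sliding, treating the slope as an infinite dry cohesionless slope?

β = 19.5°

For an infinite dry cohesionless slope FS = tanφ'/tanβ, so tanβ = tanφ' / FS.
tanβ = tan28.5° / 1.53 = 0.5430 / 1.53 = 0.3549
β = arctan(0.3549) = 19.54°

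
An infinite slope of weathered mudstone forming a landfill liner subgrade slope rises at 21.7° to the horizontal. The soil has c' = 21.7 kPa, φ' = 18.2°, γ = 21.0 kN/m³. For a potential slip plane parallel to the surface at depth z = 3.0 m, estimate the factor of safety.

FS = 1.83

For an infinite slope with a slip plane parallel to the surface (no pore pressure): FS = [c' + γz cos²β tanφ'] / [γz sinβ cosβ].
γz = 21.0·3.0 = 63.00 kN/m²
Numerator = 21.7 + 63.00·cos²21.7°·tan18.2° = 21.7 + 63.00·0.8633·0.3288 = 39.582 kPa
Denominator = 63.00·sin21.7°·cos21.7° = 63.00·0.3697·0.9291 = 21.643 kPa
FS = 39.582 / 21.643 = 1.829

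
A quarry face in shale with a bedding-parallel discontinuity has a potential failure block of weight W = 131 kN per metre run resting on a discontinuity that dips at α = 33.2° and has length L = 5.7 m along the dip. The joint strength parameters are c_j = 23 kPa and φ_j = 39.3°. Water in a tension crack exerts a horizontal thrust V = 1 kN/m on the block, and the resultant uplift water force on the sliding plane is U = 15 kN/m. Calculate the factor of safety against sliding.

FS = 2.87

Resolving the block weight along and normal to the plane and applying the Mohr–Coulomb strength on the joint:
N' = W cosα − U − V sinα = 131·cos33.2° − 15 − 1·sin33.2° = 94.1 kN/m
Driving force T = W sinα + V cosα = 131·sin33.2° + 1·cos33.2° = 72.6 kN/m
Resisting force R = c_j·L + N'·tanφ_j = 23·5.7 + 94.1·tan39.3° = 131.1 + 77.0 = 208.1 kN/m
FS = R / T = 208.1 / 72.6 = 2.868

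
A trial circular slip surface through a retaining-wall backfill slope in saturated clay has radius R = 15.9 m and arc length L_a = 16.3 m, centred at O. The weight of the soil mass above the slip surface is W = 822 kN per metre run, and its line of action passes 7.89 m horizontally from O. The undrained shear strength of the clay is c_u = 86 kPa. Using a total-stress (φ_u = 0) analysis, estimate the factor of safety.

Taking moments about the centre O, the resisting moment is provided by the undrained shear strength acting along the arc:
M_R = c_u·L_a·R = 86·16.30·15.9 = 22288.6 kN·m/m
M_D = W·d = 822·7.89 = 6485.6 kN·m/m
FS = M_R / M_D = 22288.6 / 6485.6 = 3.437

FS = 3.44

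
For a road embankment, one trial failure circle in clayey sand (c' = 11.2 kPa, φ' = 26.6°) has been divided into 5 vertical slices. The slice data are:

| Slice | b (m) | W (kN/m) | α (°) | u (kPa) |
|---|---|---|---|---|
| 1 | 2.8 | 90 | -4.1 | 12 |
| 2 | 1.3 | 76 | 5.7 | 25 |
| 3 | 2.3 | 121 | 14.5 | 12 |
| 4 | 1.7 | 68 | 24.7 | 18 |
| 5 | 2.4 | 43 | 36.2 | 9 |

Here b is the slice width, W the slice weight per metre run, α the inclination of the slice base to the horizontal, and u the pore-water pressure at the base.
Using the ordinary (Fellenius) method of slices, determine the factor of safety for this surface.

Ordinary method of slices: FS = Σ[c'·Δl_i + (W_i cosα_i − u_i·Δl_i)·tanφ'] / Σ W_i sinα_i, with Δl_i = b_i / cosα_i.
Slice 1: Δl = 2.8/cos(-4.1°) = 2.807 m; N'_1 = 90·cos(-4.1°) − 12·2.807 = 56.1; c'Δl = 31.44; W sinα = -6.4
Slice 2: Δl = 1.3/cos5.7° = 1.306 m; N'_2 = 76·cos5.7° − 25·1.306 = 43.0; c'Δl = 14.63; W sinα = 7.5
Slice 3: Δl = 2.3/cos14.5° = 2.376 m; N'_3 = 121·cos14.5° − 12·2.376 = 88.6; c'Δl = 26.61; W sinα = 30.3
Slice 4: Δl = 1.7/cos24.7° = 1.871 m; N'_4 = 68·cos24.7° − 18·1.871 = 28.1; c'Δl = 20.96; W sinα = 28.4
Slice 5: Δl = 2.4/cos36.2° = 2.974 m; N'_5 = 43·cos36.2° − 9·2.974 = 7.9; c'Δl = 33.31; W sinα = 25.4
Σc'Δl = 126.9 kN/m; ΣN' = 223.7 kN/m; ΣW sinα = 85.2 kN/m
Resisting = 126.9 + 223.7·tan26.6° = 126.9 + 112.0 = 239.0 kN/m
FS = 239.0 / 85.2 = 2.804

FS = 2.80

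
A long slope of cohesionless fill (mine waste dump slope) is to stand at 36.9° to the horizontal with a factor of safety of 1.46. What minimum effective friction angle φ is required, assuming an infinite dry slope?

φ = 47.6°

FS = tanφ/tanβ ⇒ tanφ = FS · tanβ = 1.46 · tan36.9° = 1.0962
φ = arctan(1.0962) = 47.63°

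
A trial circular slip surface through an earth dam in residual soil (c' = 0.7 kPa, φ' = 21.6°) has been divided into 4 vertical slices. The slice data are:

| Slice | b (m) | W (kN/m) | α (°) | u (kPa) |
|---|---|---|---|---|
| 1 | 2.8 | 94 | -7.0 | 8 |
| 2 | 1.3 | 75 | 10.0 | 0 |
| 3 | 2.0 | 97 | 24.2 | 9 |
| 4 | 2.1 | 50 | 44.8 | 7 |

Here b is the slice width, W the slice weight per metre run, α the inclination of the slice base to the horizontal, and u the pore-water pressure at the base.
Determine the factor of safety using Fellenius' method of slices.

FS = 1.26

Ordinary method of slices: FS = Σ[c'·Δl_i + (W_i cosα_i − u_i·Δl_i)·tanφ'] / Σ W_i sinα_i, with Δl_i = b_i / cosα_i.
Slice 1: Δl = 2.8/cos(-7.0°) = 2.821 m; N'_1 = 94·cos(-7.0°) − 8·2.821 = 70.7; c'Δl = 1.97; W sinα = -11.5
Slice 2: Δl = 1.3/cos10.0° = 1.320 m; N'_2 = 75·cos10.0° − 0·1.320 = 73.9; c'Δl = 0.92; W sinα = 13.0
Slice 3: Δl = 2.0/cos24.2° = 2.193 m; N'_3 = 97·cos24.2° − 9·2.193 = 68.7; c'Δl = 1.53; W sinα = 39.8
Slice 4: Δl = 2.1/cos44.8° = 2.960 m; N'_4 = 50·cos44.8° − 7·2.960 = 14.8; c'Δl = 2.07; W sinα = 35.2
Σc'Δl = 6.5 kN/m; ΣN' = 228.1 kN/m; ΣW sinα = 76.6 kN/m
Resisting = 6.5 + 228.1·tan21.6° = 6.5 + 90.3 = 96.8 kN/m
FS = 96.8 / 76.6 = 1.265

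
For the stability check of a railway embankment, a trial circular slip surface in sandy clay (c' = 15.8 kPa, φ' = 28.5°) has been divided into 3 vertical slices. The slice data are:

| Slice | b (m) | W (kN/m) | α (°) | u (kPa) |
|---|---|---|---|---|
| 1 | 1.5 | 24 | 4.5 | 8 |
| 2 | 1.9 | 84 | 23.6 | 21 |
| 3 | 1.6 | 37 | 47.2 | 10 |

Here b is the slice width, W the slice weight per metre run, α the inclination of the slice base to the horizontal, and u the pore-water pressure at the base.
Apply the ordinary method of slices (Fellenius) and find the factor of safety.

FS = 1.90

Ordinary method of slices: FS = Σ[c'·Δl_i + (W_i cosα_i − u_i·Δl_i)·tanφ'] / Σ W_i sinα_i, with Δl_i = b_i / cosα_i.
Slice 1: Δl = 1.5/cos4.5° = 1.505 m; N'_1 = 24·cos4.5° − 8·1.505 = 11.9; c'Δl = 23.77; W sinα = 1.9
Slice 2: Δl = 1.9/cos23.6° = 2.073 m; N'_2 = 84·cos23.6° − 21·2.073 = 33.4; c'Δl = 32.76; W sinα = 33.6
Slice 3: Δl = 1.6/cos47.2° = 2.355 m; N'_3 = 37·cos47.2° − 10·2.355 = 1.6; c'Δl = 37.21; W sinα = 27.1
Σc'Δl = 93.7 kN/m; ΣN' = 46.9 kN/m; ΣW sinα = 62.7 kN/m
Resisting = 93.7 + 46.9·tan28.5° = 93.7 + 25.5 = 119.2 kN/m
FS = 119.2 / 62.7 = 1.903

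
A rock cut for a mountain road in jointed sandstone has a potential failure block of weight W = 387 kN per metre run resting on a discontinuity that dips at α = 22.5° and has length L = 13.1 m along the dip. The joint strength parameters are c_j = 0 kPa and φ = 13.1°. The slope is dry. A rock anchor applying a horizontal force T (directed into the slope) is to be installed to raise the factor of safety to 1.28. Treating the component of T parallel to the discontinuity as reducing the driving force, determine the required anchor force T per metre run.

Resolving forces along and normal to the sliding plane, with the horizontal anchor force T adding T·sinα to the effective normal force and T·cosα acting up the plane against the driving force:
FS = [c_jL + (W cosα + T sinα) tanφ] / [W sinα − T cosα]
Without the anchor: N' = 357.5 kN/m, driving T_d = 148.1 kN/m, resisting R = 0·13.1 + 357.5·tan13.1° = 83.2 kN/m, FS = 0.56.
Setting FS = 1.28 and solving for T:
1.28·(148.1 − T cos22.5°) = 83.2 + T sin22.5°·tan13.1°
T·(sin22.5°·tan13.1° + 1.28·cos22.5°) = 1.28·148.1 − 83.2
T·(0.3827·0.2327 + 1.28·0.9239) = 189.6 − 83.2 = 106.4
T·1.2716 = 106.4
T = 83.6 kN/m

T = 84 kN/m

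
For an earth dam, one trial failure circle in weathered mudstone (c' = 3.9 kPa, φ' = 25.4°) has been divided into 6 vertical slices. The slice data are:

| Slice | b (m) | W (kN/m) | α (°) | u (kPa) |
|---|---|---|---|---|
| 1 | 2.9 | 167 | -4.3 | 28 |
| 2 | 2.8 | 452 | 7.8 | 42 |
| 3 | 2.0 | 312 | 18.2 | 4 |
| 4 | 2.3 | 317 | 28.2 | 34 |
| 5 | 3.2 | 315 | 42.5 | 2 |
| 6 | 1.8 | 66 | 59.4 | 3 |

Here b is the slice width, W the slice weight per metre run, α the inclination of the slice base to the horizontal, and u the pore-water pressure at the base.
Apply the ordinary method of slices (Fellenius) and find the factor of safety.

FS = 1.08

Ordinary method of slices: FS = Σ[c'·Δl_i + (W_i cosα_i − u_i·Δl_i)·tanφ'] / Σ W_i sinα_i, with Δl_i = b_i / cosα_i.
Slice 1: Δl = 2.9/cos(-4.3°) = 2.908 m; N'_1 = 167·cos(-4.3°) − 28·2.908 = 85.1; c'Δl = 11.34; W sinα = -12.5
Slice 2: Δl = 2.8/cos7.8° = 2.826 m; N'_2 = 452·cos7.8° − 42·2.826 = 329.1; c'Δl = 11.02; W sinα = 61.3
Slice 3: Δl = 2.0/cos18.2° = 2.105 m; N'_3 = 312·cos18.2° − 4·2.105 = 288.0; c'Δl = 8.21; W sinα = 97.4
Slice 4: Δl = 2.3/cos28.2° = 2.610 m; N'_4 = 317·cos28.2° − 34·2.610 = 190.6; c'Δl = 10.18; W sinα = 149.8
Slice 5: Δl = 3.2/cos42.5° = 4.340 m; N'_5 = 315·cos42.5° − 2·4.340 = 223.6; c'Δl = 16.93; W sinα = 212.8
Slice 6: Δl = 1.8/cos59.4° = 3.536 m; N'_6 = 66·cos59.4° − 3·3.536 = 23.0; c'Δl = 13.79; W sinα = 56.8
Σc'Δl = 71.5 kN/m; ΣN' = 1139.4 kN/m; ΣW sinα = 565.7 kN/m
Resisting = 71.5 + 1139.4·tan25.4° = 71.5 + 541.0 = 612.5 kN/m
FS = 612.5 / 565.7 = 1.083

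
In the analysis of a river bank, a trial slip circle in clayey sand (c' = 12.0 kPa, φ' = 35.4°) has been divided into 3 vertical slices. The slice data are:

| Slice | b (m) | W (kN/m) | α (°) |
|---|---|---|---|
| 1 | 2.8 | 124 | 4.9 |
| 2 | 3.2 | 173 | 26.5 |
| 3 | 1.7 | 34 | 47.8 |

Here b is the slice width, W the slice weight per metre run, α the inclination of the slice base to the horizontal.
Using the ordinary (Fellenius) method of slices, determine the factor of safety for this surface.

Ordinary method of slices: FS = Σ[c'·Δl_i + (W_i cosα_i)·tanφ'] / Σ W_i sinα_i, with Δl_i = b_i / cosα_i.
Slice 1: Δl = 2.8/cos4.9° = 2.810 m; N'_1 = 124·cos4.9° = 123.5; c'Δl = 33.72; W sinα = 10.6
Slice 2: Δl = 3.2/cos26.5° = 3.576 m; N'_2 = 173·cos26.5° = 154.8; c'Δl = 42.91; W sinα = 77.2
Slice 3: Δl = 1.7/cos47.8° = 2.531 m; N'_3 = 34·cos47.8° = 22.8; c'Δl = 30.37; W sinα = 25.2
Σc'Δl = 107.0 kN/m; ΣN' = 301.2 kN/m; ΣW sinα = 113.0 kN/m
Resisting = 107.0 + 301.2·tan35.4° = 107.0 + 214.1 = 321.1 kN/m
FS = 321.1 / 113.0 = 2.842

FS = 2.84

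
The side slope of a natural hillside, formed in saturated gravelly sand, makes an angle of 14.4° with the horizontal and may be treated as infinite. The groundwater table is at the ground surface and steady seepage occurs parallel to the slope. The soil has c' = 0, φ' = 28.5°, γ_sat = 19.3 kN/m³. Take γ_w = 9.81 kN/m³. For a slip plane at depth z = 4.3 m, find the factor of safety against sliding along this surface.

With seepage parallel to the slope and the water table at the surface, the effective normal stress on the slip plane uses the buoyant unit weight γ' = γ_sat − γ_w while the driving shear stress uses γ_sat:
FS = [c' + γ' z cos²β tanφ'] / [γ_sat z sinβ cosβ]
(For c' = 0 this reduces to FS = (γ'/γ_sat)·tanφ'/tanβ.)
γ' = 19.3 − 9.81 = 9.49 kN/m³
Numerator = 0.0 + 9.49·4.3·cos²14.4°·tan28.5° = 0.0 + 9.49·4.3·0.9382·0.5430 = 20.786 kPa
Denominator = 19.3·4.3·sin14.4°·cos14.4° = 19.3·4.3·0.2487·0.9686 = 19.990 kPa
FS = 20.786 / 19.990 = 1.040

FS = 1.04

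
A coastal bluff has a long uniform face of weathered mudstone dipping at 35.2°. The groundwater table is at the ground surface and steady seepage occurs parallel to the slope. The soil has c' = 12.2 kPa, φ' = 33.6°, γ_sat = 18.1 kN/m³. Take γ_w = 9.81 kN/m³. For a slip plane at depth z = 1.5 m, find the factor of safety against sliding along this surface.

With seepage parallel to the slope and the water table at the surface, the effective normal stress on the slip plane uses the buoyant unit weight γ' = γ_sat − γ_w while the driving shear stress uses γ_sat:
FS = [c' + γ' z cos²β tanφ'] / [γ_sat z sinβ cosβ]
γ' = 18.1 − 9.81 = 8.29 kN/m³
Numerator = 12.2 + 8.29·1.5·cos²35.2°·tan33.6° = 12.2 + 8.29·1.5·0.6677·0.6644 = 17.717 kPa
Denominator = 18.1·1.5·sin35.2°·cos35.2° = 18.1·1.5·0.5764·0.8171 = 12.788 kPa
FS = 17.717 / 12.788 = 1.385

FS = 1.39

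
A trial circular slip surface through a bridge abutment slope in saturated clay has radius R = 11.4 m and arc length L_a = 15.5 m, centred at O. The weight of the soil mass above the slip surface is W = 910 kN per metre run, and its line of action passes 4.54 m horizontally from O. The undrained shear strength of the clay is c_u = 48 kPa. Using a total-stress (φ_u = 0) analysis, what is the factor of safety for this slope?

FS = 2.05

Taking moments about the centre O, the resisting moment is provided by the undrained shear strength acting along the arc:
M_R = c_u·L_a·R = 48·15.50·11.4 = 8481.6 kN·m/m
M_D = W·d = 910·4.54 = 4131.4 kN·m/m
FS = M_R / M_D = 8481.6 / 4131.4 = 2.053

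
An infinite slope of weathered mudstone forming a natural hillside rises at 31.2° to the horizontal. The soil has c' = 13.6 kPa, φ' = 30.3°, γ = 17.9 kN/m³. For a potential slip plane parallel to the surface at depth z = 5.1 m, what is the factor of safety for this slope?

FS = 1.30

For an infinite slope with a slip plane parallel to the surface (no pore pressure): FS = [c' + γz cos²β tanφ'] / [γz sinβ cosβ].
γz = 17.9·5.1 = 91.29 kN/m²
Numerator = 13.6 + 91.29·cos²31.2°·tan30.3° = 13.6 + 91.29·0.7316·0.5844 = 52.630 kPa
Denominator = 91.29·sin31.2°·cos31.2° = 91.29·0.5180·0.8554 = 40.451 kPa
FS = 52.630 / 40.451 = 1.301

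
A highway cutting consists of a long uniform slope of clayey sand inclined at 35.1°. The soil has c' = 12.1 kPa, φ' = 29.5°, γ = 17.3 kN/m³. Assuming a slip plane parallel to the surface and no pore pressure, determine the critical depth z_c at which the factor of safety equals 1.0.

Setting FS = 1.00 in FS = [c' + γz cos²β tanφ'] / [γz sinβ cosβ] and solving for z:
z = c' / [γ cosβ (FS·sinβ − cosβ·tanφ')]
  = 12.1 / [17.3·cos35.1°·(1.00·sin35.1° − cos35.1°·tan29.5°)]
  = 12.1 / [17.3·0.8181·(1.00·0.5750 − 0.8181·0.5658)]
  = 12.1 / 1.5869 = 7.625 m

z_c = 7.62 m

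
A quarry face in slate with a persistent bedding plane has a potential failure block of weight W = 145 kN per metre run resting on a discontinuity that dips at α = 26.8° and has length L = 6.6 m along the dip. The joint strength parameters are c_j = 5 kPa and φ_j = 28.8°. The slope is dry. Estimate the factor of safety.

Resolving the block weight along and normal to the plane and applying the Mohr–Coulomb strength on the joint:
N' = W cosα = 145·cos26.8° = 129.4 kN/m
Driving force T = W sinα = 145·sin26.8° = 65.4 kN/m
Resisting force R = c_j·L + N'·tanφ_j = 5·6.6 + 129.4·tan28.8° = 33.0 + 71.2 = 104.2 kN/m
FS = R / T = 104.2 / 65.4 = 1.593

FS = 1.59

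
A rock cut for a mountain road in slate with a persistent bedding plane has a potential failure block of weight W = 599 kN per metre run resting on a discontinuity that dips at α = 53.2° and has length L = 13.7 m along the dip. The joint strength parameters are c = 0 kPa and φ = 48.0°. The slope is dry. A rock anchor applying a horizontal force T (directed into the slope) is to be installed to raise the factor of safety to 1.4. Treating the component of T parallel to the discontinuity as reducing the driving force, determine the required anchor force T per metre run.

Resolving forces along and normal to the sliding plane, with the horizontal anchor force T adding T·sinα to the effective normal force and T·cosα acting up the plane against the driving force:
FS = [cL + (W cosα + T sinα) tanφ] / [W sinα − T cosα]
Without the anchor: N' = 358.8 kN/m, driving T_d = 479.6 kN/m, resisting R = 0·13.7 + 358.8·tan48.0° = 398.5 kN/m, FS = 0.83.
Setting FS = 1.4 and solving for T:
1.4·(479.6 − T cos53.2°) = 398.5 + T sin53.2°·tan48.0°
T·(sin53.2°·tan48.0° + 1.4·cos53.2°) = 1.4·479.6 − 398.5
T·(0.8007·1.1106 + 1.4·0.5990) = 671.5 − 398.5 = 273.0
T·1.7279 = 273.0
T = 158.0 kN/m

T = 158 kN/m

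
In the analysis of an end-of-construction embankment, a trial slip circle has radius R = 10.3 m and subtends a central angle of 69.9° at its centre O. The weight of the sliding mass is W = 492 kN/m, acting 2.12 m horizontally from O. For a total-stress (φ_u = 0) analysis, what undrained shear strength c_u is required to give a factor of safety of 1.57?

c_u = 12.7 kPa

FS = c_u·L_a·R / (W·d), so c_u = FS·W·d / (L_a·R).
Arc length L_a = R·θ = 10.3·(69.9°·π/180) = 10.3·1.2200 = 12.57 m
c_u = 1.57·492·2.12 / (12.57·10.3) = 1637.6 / 129.43 = 12.65 kPa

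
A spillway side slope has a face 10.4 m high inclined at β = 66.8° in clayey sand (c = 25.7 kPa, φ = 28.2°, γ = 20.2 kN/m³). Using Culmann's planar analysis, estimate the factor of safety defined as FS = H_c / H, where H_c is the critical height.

H_c = (4c/γ) · sinβ cosφ / [1 − cos(β − φ)]
    = (4·25.7/20.2) · sin66.8°·cos28.2° / [1 − cos38.6°]
    = 5.089 · 0.8100 / 0.2185 = 18.87 m
FS = H_c / H = 18.87 / 10.4 = 1.814

FS = 1.81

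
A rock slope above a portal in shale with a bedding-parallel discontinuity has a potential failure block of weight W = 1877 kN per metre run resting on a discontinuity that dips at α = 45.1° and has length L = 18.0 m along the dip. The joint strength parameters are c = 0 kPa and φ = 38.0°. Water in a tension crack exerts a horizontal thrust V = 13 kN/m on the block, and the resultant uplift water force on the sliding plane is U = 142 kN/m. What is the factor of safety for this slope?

Resolving the block weight along and normal to the plane and applying the Mohr–Coulomb strength on the joint:
N' = W cosα − U − V sinα = 1877·cos45.1° − 142 − 13·sin45.1° = 1173.7 kN/m
Driving force T = W sinα + V cosα = 1877·sin45.1° + 13·cos45.1° = 1338.7 kN/m
Resisting force R = c·L + N'·tanφ = 0·18.0 + 1173.7·tan38.0° = 0.0 + 917.0 = 917.0 kN/m
FS = R / T = 917.0 / 1338.7 = 0.685

FS = 0.68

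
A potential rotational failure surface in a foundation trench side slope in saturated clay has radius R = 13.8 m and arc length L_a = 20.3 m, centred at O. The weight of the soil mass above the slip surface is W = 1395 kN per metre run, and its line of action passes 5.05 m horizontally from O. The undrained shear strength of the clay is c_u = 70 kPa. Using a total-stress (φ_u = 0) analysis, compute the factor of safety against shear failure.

FS = 2.78

Taking moments about the centre O, the resisting moment is provided by the undrained shear strength acting along the arc:
M_R = c_u·L_a·R = 70·20.30·13.8 = 19609.8 kN·m/m
M_D = W·d = 1395·5.05 = 7044.8 kN·m/m
FS = M_R / M_D = 19609.8 / 7044.8 = 2.784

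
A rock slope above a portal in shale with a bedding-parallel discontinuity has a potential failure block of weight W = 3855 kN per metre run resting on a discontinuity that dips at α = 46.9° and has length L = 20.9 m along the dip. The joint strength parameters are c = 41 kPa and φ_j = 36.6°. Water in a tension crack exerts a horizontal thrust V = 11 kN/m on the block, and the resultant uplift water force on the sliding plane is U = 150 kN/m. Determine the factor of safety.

Resolving the block weight along and normal to the plane and applying the Mohr–Coulomb strength on the joint:
N' = W cosα − U − V sinα = 3855·cos46.9° − 150 − 11·sin46.9° = 2476.0 kN/m
Driving force T = W sinα + V cosα = 3855·sin46.9° + 11·cos46.9° = 2822.3 kN/m
Resisting force R = c·L + N'·tanφ_j = 41·20.9 + 2476.0·tan36.6° = 856.9 + 1838.8 = 2695.7 kN/m
FS = R / T = 2695.7 / 2822.3 = 0.955

FS = 0.96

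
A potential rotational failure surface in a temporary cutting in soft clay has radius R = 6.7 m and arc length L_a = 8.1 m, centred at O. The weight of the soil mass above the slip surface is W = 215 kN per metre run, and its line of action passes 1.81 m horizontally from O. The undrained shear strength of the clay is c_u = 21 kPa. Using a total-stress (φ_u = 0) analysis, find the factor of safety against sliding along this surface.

FS = 2.93

Taking moments about the centre O, the resisting moment is provided by the undrained shear strength acting along the arc:
M_R = c_u·L_a·R = 21·8.10·6.7 = 1139.7 kN·m/m
M_D = W·d = 215·1.81 = 389.2 kN·m/m
FS = M_R / M_D = 1139.7 / 389.2 = 2.929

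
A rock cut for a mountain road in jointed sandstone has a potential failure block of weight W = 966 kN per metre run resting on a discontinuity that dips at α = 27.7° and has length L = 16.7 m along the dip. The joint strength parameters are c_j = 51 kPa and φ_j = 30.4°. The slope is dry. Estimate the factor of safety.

FS = 3.01

Resolving the block weight along and normal to the plane and applying the Mohr–Coulomb strength on the joint:
N' = W cosα = 966·cos27.7° = 855.3 kN/m
Driving force T = W sinα = 966·sin27.7° = 449.0 kN/m
Resisting force R = c_j·L + N'·tanφ_j = 51·16.7 + 855.3·tan30.4° = 851.7 + 501.8 = 1353.5 kN/m
FS = R / T = 1353.5 / 449.0 = 3.014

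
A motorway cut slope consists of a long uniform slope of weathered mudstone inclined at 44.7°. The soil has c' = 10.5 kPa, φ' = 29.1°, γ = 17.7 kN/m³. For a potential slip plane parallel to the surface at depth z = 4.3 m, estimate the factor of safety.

FS = 0.84

For an infinite slope with a slip plane parallel to the surface (no pore pressure): FS = [c' + γz cos²β tanφ'] / [γz sinβ cosβ].
γz = 17.7·4.3 = 76.11 kN/m²
Numerator = 10.5 + 76.11·cos²44.7°·tan29.1° = 10.5 + 76.11·0.5052·0.5566 = 31.903 kPa
Denominator = 76.11·sin44.7°·cos44.7° = 76.11·0.7034·0.7108 = 38.053 kPa
FS = 31.903 / 38.053 = 0.838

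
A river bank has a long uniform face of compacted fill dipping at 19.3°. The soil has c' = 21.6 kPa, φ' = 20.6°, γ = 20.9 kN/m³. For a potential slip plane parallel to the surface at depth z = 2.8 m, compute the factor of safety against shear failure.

For an infinite slope with a slip plane parallel to the surface (no pore pressure): FS = [c' + γz cos²β tanφ'] / [γz sinβ cosβ].
γz = 20.9·2.8 = 58.52 kN/m²
Numerator = 21.6 + 58.52·cos²19.3°·tan20.6° = 21.6 + 58.52·0.8908·0.3759 = 41.193 kPa
Denominator = 58.52·sin19.3°·cos19.3° = 58.52·0.3305·0.9438 = 18.255 kPa
FS = 41.193 / 18.255 = 2.257

FS = 2.26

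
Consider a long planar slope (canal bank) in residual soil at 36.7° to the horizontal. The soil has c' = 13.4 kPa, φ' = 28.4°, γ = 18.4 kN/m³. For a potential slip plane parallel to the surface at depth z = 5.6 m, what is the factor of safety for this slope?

For an infinite slope with a slip plane parallel to the surface (no pore pressure): FS = [c' + γz cos²β tanφ'] / [γz sinβ cosβ].
γz = 18.4·5.6 = 103.04 kN/m²
Numerator = 13.4 + 103.04·cos²36.7°·tan28.4° = 13.4 + 103.04·0.6428·0.5407 = 49.215 kPa
Denominator = 103.04·sin36.7°·cos36.7° = 103.04·0.5976·0.8018 = 49.373 kPa
FS = 49.215 / 49.373 = 0.997

FS = 1.00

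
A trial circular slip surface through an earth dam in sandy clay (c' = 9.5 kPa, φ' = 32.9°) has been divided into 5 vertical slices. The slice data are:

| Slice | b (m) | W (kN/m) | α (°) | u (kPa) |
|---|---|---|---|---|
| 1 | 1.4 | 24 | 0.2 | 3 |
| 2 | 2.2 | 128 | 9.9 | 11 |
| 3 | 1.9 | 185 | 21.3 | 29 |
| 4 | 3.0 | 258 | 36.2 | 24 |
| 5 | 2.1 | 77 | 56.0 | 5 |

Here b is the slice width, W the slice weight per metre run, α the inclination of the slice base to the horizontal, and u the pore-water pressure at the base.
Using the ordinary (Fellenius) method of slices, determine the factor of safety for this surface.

FS = 1.21

Ordinary method of slices: FS = Σ[c'·Δl_i + (W_i cosα_i − u_i·Δl_i)·tanφ'] / Σ W_i sinα_i, with Δl_i = b_i / cosα_i.
Slice 1: Δl = 1.4/cos0.2° = 1.400 m; N'_1 = 24·cos0.2° − 3·1.400 = 19.8; c'Δl = 13.30; W sinα = 0.1
Slice 2: Δl = 2.2/cos9.9° = 2.233 m; N'_2 = 128·cos9.9° − 11·2.233 = 101.5; c'Δl = 21.22; W sinα = 22.0
Slice 3: Δl = 1.9/cos21.3° = 2.039 m; N'_3 = 185·cos21.3° − 29·2.039 = 113.2; c'Δl = 19.37; W sinα = 67.2
Slice 4: Δl = 3.0/cos36.2° = 3.718 m; N'_4 = 258·cos36.2° − 24·3.718 = 119.0; c'Δl = 35.32; W sinα = 152.4
Slice 5: Δl = 2.1/cos56.0° = 3.755 m; N'_5 = 77·cos56.0° − 5·3.755 = 24.3; c'Δl = 35.68; W sinα = 63.8
Σc'Δl = 124.9 kN/m; ΣN' = 377.8 kN/m; ΣW sinα = 305.5 kN/m
Resisting = 124.9 + 377.8·tan32.9° = 124.9 + 244.4 = 369.3 kN/m
FS = 369.3 / 305.5 = 1.209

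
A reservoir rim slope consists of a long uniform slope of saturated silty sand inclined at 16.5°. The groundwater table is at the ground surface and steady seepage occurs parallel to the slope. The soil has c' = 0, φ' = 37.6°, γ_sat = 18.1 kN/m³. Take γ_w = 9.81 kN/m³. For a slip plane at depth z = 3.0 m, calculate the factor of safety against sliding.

FS = 1.19

With seepage parallel to the slope and the water table at the surface, the effective normal stress on the slip plane uses the buoyant unit weight γ' = γ_sat − γ_w while the driving shear stress uses γ_sat:
FS = [c' + γ' z cos²β tanφ'] / [γ_sat z sinβ cosβ]
(For c' = 0 this reduces to FS = (γ'/γ_sat)·tanφ'/tanβ.)
γ' = 18.1 − 9.81 = 8.29 kN/m³
Numerator = 0.0 + 8.29·3.0·cos²16.5°·tan37.6° = 0.0 + 8.29·3.0·0.9193·0.7701 = 17.608 kPa
Denominator = 18.1·3.0·sin16.5°·cos16.5° = 18.1·3.0·0.2840·0.9588 = 14.787 kPa
FS = 17.608 / 14.787 = 1.191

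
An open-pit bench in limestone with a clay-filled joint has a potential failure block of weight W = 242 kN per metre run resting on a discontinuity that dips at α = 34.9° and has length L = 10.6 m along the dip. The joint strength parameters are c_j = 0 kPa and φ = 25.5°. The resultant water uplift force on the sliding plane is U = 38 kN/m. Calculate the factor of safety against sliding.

FS = 0.55

Resolving the block weight along and normal to the plane and applying the Mohr–Coulomb strength on the joint:
N' = W cosα − U = 242·cos34.9° − 38 = 160.5 kN/m
Driving force T = W sinα = 242·sin34.9° = 138.5 kN/m
Resisting force R = c_j·L + N'·tanφ = 0·10.6 + 160.5·tan25.5° = 0.0 + 76.5 = 76.5 kN/m
FS = R / T = 76.5 / 138.5 = 0.553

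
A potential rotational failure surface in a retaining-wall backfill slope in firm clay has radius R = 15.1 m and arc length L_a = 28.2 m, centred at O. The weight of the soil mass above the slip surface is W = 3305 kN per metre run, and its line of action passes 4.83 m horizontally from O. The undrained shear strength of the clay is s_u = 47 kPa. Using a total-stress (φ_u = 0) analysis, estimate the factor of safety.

Taking moments about the centre O, the resisting moment is provided by the undrained shear strength acting along the arc:
M_R = s_u·L_a·R = 47·28.20·15.1 = 20013.5 kN·m/m
M_D = W·d = 3305·4.83 = 15963.1 kN·m/m
FS = M_R / M_D = 20013.5 / 15963.1 = 1.254

FS = 1.25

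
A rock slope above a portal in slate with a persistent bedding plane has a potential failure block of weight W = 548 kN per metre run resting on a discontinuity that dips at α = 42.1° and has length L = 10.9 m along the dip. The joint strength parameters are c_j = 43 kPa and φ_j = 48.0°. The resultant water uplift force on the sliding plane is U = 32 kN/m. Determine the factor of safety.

FS = 2.41

Resolving the block weight along and normal to the plane and applying the Mohr–Coulomb strength on the joint:
N' = W cosα − U = 548·cos42.1° − 32 = 374.6 kN/m
Driving force T = W sinα = 548·sin42.1° = 367.4 kN/m
Resisting force R = c_j·L + N'·tanφ_j = 43·10.9 + 374.6·tan48.0° = 468.7 + 416.0 = 884.7 kN/m
FS = R / T = 884.7 / 367.4 = 2.408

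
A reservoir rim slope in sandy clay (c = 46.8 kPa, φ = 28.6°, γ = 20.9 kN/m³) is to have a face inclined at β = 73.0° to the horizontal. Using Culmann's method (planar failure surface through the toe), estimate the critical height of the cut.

H_c = 26.34 m

Culmann's analysis gives the critical failure plane at α_cr = (β + φ)/2 = (73.0 + 28.6)/2 = 50.8°, and the critical height
H_c = (4c/γ) · sinβ cosφ / [1 − cos(β − φ)]
    = (4·46.8/20.9) · sin73.0°·cos28.6° / [1 − cos(44.4°)]
    = 8.957 · 0.9563·0.8780 / [1 − 0.7145]
    = 8.957 · 0.8396 / 0.2855
    = 26.34 m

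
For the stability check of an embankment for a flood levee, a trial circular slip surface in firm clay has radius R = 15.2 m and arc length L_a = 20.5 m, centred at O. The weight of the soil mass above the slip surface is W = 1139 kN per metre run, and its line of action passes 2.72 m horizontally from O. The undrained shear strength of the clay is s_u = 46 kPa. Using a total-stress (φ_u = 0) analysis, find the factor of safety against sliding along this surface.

Taking moments about the centre O, the resisting moment is provided by the undrained shear strength acting along the arc:
M_R = s_u·L_a·R = 46·20.50·15.2 = 14333.6 kN·m/m
M_D = W·d = 1139·2.72 = 3098.1 kN·m/m
FS = M_R / M_D = 14333.6 / 3098.1 = 4.627

FS = 4.63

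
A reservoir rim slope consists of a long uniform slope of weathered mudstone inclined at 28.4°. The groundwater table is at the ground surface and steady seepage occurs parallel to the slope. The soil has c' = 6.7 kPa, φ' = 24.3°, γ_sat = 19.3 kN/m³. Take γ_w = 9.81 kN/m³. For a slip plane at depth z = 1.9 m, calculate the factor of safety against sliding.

FS = 0.85

With seepage parallel to the slope and the water table at the surface, the effective normal stress on the slip plane uses the buoyant unit weight γ' = γ_sat − γ_w while the driving shear stress uses γ_sat:
FS = [c' + γ' z cos²β tanφ'] / [γ_sat z sinβ cosβ]
γ' = 19.3 − 9.81 = 9.49 kN/m³
Numerator = 6.7 + 9.49·1.9·cos²28.4°·tan24.3° = 6.7 + 9.49·1.9·0.7738·0.4515 = 13.000 kPa
Denominator = 19.3·1.9·sin28.4°·cos28.4° = 19.3·1.9·0.4756·0.8796 = 15.342 kPa
FS = 13.000 / 15.342 = 0.847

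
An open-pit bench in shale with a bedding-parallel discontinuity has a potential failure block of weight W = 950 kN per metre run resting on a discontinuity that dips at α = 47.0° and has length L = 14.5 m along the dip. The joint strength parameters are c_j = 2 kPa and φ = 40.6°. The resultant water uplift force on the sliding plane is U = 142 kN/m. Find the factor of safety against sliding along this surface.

Resolving the block weight along and normal to the plane and applying the Mohr–Coulomb strength on the joint:
N' = W cosα − U = 950·cos47.0° − 142 = 505.9 kN/m
Driving force T = W sinα = 950·sin47.0° = 694.8 kN/m
Resisting force R = c_j·L + N'·tanφ = 2·14.5 + 505.9·tan40.6° = 29.0 + 433.6 = 462.6 kN/m
FS = R / T = 462.6 / 694.8 = 0.666

FS = 0.67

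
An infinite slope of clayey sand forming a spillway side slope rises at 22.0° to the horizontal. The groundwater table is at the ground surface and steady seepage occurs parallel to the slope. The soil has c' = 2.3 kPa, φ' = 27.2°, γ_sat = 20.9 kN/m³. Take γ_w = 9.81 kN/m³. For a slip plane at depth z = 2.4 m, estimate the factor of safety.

FS = 0.81

With seepage parallel to the slope and the water table at the surface, the effective normal stress on the slip plane uses the buoyant unit weight γ' = γ_sat − γ_w while the driving shear stress uses γ_sat:
FS = [c' + γ' z cos²β tanφ'] / [γ_sat z sinβ cosβ]
γ' = 20.9 − 9.81 = 11.09 kN/m³
Numerator = 2.3 + 11.09·2.4·cos²22.0°·tan27.2° = 2.3 + 11.09·2.4·0.8597·0.5139 = 14.059 kPa
Denominator = 20.9·2.4·sin22.0°·cos22.0° = 20.9·2.4·0.3746·0.9272 = 17.422 kPa
FS = 14.059 / 17.422 = 0.807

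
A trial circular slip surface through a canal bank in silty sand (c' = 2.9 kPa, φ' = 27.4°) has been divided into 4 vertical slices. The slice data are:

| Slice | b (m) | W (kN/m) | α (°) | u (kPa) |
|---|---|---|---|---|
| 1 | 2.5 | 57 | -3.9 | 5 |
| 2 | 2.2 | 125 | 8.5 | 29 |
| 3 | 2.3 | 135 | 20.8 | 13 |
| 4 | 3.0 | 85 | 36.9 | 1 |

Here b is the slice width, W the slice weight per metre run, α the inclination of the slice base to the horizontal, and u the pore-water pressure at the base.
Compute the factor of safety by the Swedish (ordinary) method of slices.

Ordinary method of slices: FS = Σ[c'·Δl_i + (W_i cosα_i − u_i·Δl_i)·tanφ'] / Σ W_i sinα_i, with Δl_i = b_i / cosα_i.
Slice 1: Δl = 2.5/cos(-3.9°) = 2.506 m; N'_1 = 57·cos(-3.9°) − 5·2.506 = 44.3; c'Δl = 7.27; W sinα = -3.9
Slice 2: Δl = 2.2/cos8.5° = 2.224 m; N'_2 = 125·cos8.5° − 29·2.224 = 59.1; c'Δl = 6.45; W sinα = 18.5
Slice 3: Δl = 2.3/cos20.8° = 2.460 m; N'_3 = 135·cos20.8° − 13·2.460 = 94.2; c'Δl = 7.14; W sinα = 47.9
Slice 4: Δl = 3.0/cos36.9° = 3.751 m; N'_4 = 85·cos36.9° − 1·3.751 = 64.2; c'Δl = 10.88; W sinα = 51.0
Σc'Δl = 31.7 kN/m; ΣN' = 261.9 kN/m; ΣW sinα = 113.6 kN/m
Resisting = 31.7 + 261.9·tan27.4° = 31.7 + 135.8 = 167.5 kN/m
FS = 167.5 / 113.6 = 1.475

FS = 1.47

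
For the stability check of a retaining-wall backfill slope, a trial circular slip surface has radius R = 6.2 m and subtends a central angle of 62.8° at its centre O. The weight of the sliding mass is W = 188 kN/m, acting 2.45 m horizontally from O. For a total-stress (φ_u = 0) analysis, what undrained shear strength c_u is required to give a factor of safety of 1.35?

FS = c_u·L_a·R / (W·d), so c_u = FS·W·d / (L_a·R).
Arc length L_a = R·θ = 6.2·(62.8°·π/180) = 6.2·1.0961 = 6.80 m
c_u = 1.35·188·2.45 / (6.80·6.2) = 621.8 / 42.13 = 14.76 kPa

c_u = 14.8 kPa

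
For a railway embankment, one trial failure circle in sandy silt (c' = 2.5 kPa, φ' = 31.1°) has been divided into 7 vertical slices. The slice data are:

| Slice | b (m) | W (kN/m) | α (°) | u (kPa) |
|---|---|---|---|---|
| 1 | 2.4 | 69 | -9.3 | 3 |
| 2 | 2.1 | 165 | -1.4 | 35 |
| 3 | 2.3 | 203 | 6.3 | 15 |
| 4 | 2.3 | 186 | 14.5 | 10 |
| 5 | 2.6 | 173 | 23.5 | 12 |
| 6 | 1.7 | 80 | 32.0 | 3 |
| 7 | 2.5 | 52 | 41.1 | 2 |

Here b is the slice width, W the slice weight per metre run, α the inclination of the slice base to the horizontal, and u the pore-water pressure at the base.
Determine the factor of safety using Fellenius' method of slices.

Ordinary method of slices: FS = Σ[c'·Δl_i + (W_i cosα_i − u_i·Δl_i)·tanφ'] / Σ W_i sinα_i, with Δl_i = b_i / cosα_i.
Slice 1: Δl = 2.4/cos(-9.3°) = 2.432 m; N'_1 = 69·cos(-9.3°) − 3·2.432 = 60.8; c'Δl = 6.08; W sinα = -11.2
Slice 2: Δl = 2.1/cos(-1.4°) = 2.101 m; N'_2 = 165·cos(-1.4°) − 35·2.101 = 91.4; c'Δl = 5.25; W sinα = -4.0
Slice 3: Δl = 2.3/cos6.3° = 2.314 m; N'_3 = 203·cos6.3° − 15·2.314 = 167.1; c'Δl = 5.78; W sinα = 22.3
Slice 4: Δl = 2.3/cos14.5° = 2.376 m; N'_4 = 186·cos14.5° − 10·2.376 = 156.3; c'Δl = 5.94; W sinα = 46.6
Slice 5: Δl = 2.6/cos23.5° = 2.835 m; N'_5 = 173·cos23.5° − 12·2.835 = 124.6; c'Δl = 7.09; W sinα = 69.0
Slice 6: Δl = 1.7/cos32.0° = 2.005 m; N'_6 = 80·cos32.0° − 3·2.005 = 61.8; c'Δl = 5.01; W sinα = 42.4
Slice 7: Δl = 2.5/cos41.1° = 3.318 m; N'_7 = 52·cos41.1° − 2·3.318 = 32.6; c'Δl = 8.29; W sinα = 34.2
Σc'Δl = 43.4 kN/m; ΣN' = 694.6 kN/m; ΣW sinα = 199.2 kN/m
Resisting = 43.4 + 694.6·tan31.1° = 43.4 + 419.0 = 462.5 kN/m
FS = 462.5 / 199.2 = 2.321

FS = 2.32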